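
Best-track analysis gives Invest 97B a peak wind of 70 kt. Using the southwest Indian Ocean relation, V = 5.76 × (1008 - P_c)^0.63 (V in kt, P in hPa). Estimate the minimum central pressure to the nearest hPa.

955 hPa

ΔP = (V / 5.76)^(1/0.63) = (70/5.76)^1.587.
70/5.76 = 12.153; 12.153^1.587 ≈ 52.69 hPa.
P_c = 1008 − 52.69 = 955.31 ≈ 955 hPa.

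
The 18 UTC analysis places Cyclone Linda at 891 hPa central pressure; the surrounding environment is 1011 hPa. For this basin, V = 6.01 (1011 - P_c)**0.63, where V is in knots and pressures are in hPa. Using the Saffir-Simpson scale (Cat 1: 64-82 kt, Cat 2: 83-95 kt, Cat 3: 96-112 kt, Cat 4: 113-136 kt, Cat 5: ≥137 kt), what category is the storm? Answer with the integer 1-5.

4

ΔP = 1011 − 891 = 120 hPa.
V ≈ 6.01 × 120^0.63 = 6.01 × 20.41 ≈ 123 kt.
123 kt falls in the Category 4 band.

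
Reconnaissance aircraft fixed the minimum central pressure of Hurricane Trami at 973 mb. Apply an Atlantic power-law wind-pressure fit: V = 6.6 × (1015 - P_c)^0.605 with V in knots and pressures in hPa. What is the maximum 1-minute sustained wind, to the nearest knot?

ΔP = 1015 − 973 = 42 mb.
42^0.605 ≈ 9.595.
V ≈ 6.6 × 9.595 ≈ 63.3 kt.

63 kt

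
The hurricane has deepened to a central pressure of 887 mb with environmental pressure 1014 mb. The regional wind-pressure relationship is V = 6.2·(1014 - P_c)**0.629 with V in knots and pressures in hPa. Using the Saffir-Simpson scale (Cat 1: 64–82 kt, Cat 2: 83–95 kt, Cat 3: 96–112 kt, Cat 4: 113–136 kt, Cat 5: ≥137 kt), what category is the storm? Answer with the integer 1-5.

ΔP = 1014 − 887 = 127 mb.
V ≈ 6.2 × 127^0.629 = 6.2 × 21.05 ≈ 131 kt.
131 kt falls in the Category 4 band.

4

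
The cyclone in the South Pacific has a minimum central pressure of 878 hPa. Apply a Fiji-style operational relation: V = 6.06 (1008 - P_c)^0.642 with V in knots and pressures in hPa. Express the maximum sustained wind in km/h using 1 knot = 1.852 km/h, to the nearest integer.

ΔP = 1008 − 878 = 130 hPa.
V ≈ 6.06 × 130^0.642 = 6.06 × 22.759 ≈ 137.919 kt.
137.919 × 1.852 ≈ 255.43 km/h → 255 km/h.

255 km/h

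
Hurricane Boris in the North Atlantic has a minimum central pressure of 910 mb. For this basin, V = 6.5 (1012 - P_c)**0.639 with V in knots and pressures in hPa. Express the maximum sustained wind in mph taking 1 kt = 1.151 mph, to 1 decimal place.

143.7 mph

ΔP = 1012 − 910 = 102 mb.
V ≈ 6.5 × 102^0.639 = 6.5 × 19.209 ≈ 124.856 kt.
124.856 × 1.151 ≈ 143.71 mph → 143.7 mph.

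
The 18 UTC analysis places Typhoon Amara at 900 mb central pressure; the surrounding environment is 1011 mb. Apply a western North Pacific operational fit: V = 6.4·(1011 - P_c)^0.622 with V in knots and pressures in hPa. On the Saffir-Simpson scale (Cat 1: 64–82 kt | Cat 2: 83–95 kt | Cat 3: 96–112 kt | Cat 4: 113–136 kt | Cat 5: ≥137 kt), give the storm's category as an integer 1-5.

4

ΔP = 1011 − 900 = 111 mb.
V ≈ 6.4 × 111^0.622 = 6.4 × 18.72 ≈ 120 kt.
120 kt falls in the Category 4 band.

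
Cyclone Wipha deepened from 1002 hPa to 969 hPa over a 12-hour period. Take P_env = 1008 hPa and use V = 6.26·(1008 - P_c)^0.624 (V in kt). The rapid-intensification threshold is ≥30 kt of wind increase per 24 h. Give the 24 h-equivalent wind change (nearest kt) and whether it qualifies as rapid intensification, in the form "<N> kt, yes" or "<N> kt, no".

85 kt, yes

V₁: ΔP = 6, V ≈ 6.26 × 6^0.624 ≈ 19.15 kt.
V₂: ΔP = 39, V ≈ 6.26 × 39^0.624 ≈ 61.57 kt.
ΔV over 12 h = 42.42 kt → 24 h equivalent = 42.42 × 24/12 ≈ 84.84 kt.
85 kt ≥ 30 kt ⇒ rapid intensification.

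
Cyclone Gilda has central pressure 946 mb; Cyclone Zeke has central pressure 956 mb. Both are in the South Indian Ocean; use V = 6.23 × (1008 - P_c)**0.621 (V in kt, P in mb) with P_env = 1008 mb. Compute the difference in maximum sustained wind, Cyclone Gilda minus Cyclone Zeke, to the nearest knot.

Cyclone Gilda: ΔP = 62; V ≈ 6.23 × 62^0.621 ≈ 80.83 kt.
Cyclone Zeke: ΔP = 52; V ≈ 6.23 × 52^0.621 ≈ 72.46 kt.
Difference ≈ 80.83 − 72.46 = 8.37 → 8 kt.

8 kt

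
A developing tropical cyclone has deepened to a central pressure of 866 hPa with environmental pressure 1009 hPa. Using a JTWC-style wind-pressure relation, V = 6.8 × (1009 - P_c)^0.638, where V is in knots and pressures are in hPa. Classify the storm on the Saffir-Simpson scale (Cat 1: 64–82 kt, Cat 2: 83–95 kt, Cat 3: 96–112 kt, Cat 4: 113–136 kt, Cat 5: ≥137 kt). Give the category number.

ΔP = 1009 − 866 = 143 hPa.
V ≈ 6.8 × 143^0.638 = 6.8 × 23.72 ≈ 161 kt.
161 kt falls in the Category 5 band.

5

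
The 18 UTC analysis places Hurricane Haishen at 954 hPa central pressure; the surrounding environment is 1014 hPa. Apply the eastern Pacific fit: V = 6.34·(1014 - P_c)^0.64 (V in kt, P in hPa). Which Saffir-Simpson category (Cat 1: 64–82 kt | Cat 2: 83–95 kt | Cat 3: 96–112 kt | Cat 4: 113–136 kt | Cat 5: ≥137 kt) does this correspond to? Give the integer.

ΔP = 1014 − 954 = 60 hPa.
V ≈ 6.34 × 60^0.64 = 6.34 × 13.74 ≈ 87 kt.
87 kt falls in the Category 2 band.

2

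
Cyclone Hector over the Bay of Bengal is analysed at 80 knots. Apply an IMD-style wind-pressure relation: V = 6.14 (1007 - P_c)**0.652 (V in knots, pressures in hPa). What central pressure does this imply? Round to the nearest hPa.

ΔP = (V / 6.14)^(1/0.652) = (80/6.14)^1.534.
80/6.14 = 13.029; 13.029^1.534 ≈ 51.29 hPa.
P_c = 1007 − 51.29 = 955.71 ≈ 956 hPa.

956 hPa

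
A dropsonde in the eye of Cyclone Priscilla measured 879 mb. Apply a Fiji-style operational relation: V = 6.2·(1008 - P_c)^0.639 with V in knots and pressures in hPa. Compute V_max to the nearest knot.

138 kt

ΔP = 1008 − 879 = 129 mb.
129^0.639 ≈ 22.319.
V ≈ 6.2 × 22.319 ≈ 138.4 kt.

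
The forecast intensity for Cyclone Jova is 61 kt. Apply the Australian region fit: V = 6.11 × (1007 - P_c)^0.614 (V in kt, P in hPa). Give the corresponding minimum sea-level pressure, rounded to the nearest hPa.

ΔP = (V / 6.11)^(1/0.614) = (61/6.11)^1.629.
61/6.11 = 9.984; 9.984^1.629 ≈ 42.41 hPa.
P_c = 1007 − 42.41 = 964.59 ≈ 965 hPa.

965 hPa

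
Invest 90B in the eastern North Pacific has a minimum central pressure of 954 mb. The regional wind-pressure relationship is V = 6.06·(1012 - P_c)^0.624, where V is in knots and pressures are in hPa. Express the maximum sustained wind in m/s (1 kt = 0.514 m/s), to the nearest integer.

39 m/s

ΔP = 1012 − 954 = 58 mb.
V ≈ 6.06 × 58^0.624 = 6.06 × 12.600 ≈ 76.357 kt.
76.357 × 0.514 ≈ 39.25 m/s → 39 m/s.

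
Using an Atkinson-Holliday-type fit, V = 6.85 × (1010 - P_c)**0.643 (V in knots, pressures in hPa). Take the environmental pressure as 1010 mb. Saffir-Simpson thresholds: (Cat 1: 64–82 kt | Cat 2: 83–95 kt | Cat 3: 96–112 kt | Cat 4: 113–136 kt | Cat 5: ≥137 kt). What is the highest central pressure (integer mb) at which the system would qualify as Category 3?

949 mb

Category 3 begins at V = 96 kt.
Required ΔP = (96/6.85)^(1/0.643) = 14.015^1.555 ≈ 60.70 mb.
P_c ≤ 1010 − 60.70 = 949.30, so the highest integer P_c is 949 mb.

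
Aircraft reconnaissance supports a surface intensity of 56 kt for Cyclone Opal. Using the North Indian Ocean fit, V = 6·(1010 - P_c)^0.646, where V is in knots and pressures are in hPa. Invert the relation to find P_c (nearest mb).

978 mb

ΔP = (V / 6)^(1/0.646) = (56/6)^1.548.
56/6 = 9.333; 9.333^1.548 ≈ 31.74 mb.
P_c = 1010 − 31.74 = 978.26 ≈ 978 mb.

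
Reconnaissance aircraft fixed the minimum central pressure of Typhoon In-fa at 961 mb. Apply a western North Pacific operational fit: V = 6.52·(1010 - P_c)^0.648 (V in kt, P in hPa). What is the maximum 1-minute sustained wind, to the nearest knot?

81 kt

ΔP = 1010 − 961 = 49 mb.
49^0.648 ≈ 12.452.
V ≈ 6.52 × 12.452 ≈ 81.2 kt.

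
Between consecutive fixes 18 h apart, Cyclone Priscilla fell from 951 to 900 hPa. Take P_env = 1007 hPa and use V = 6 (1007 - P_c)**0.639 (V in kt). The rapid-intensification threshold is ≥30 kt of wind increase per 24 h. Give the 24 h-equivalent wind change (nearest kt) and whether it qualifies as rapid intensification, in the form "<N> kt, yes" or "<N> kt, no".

V₁: ΔP = 56, V ≈ 6 × 56^0.639 ≈ 78.57 kt.
V₂: ΔP = 107, V ≈ 6 × 107^0.639 ≈ 118.83 kt.
ΔV over 18 h = 40.26 kt → 24 h equivalent = 40.26 × 24/18 ≈ 53.68 kt.
54 kt ≥ 30 kt ⇒ rapid intensification.

54 kt, yes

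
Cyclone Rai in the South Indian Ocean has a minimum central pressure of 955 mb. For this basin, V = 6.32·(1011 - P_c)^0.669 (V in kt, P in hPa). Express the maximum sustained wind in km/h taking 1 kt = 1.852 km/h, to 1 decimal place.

172.9 km/h

ΔP = 1011 − 955 = 56 mb.
V ≈ 6.32 × 56^0.669 = 6.32 × 14.775 ≈ 93.380 kt.
93.380 × 1.852 ≈ 172.94 km/h → 172.9 km/h.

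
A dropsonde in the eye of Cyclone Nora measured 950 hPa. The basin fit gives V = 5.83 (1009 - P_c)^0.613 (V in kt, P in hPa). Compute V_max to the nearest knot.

ΔP = 1009 − 950 = 59 hPa.
59^0.613 ≈ 12.177.
V ≈ 5.83 × 12.177 ≈ 71.0 kt.

71 kt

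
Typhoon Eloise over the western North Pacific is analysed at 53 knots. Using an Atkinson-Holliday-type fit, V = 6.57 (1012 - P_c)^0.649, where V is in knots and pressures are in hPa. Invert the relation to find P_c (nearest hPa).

987 hPa

ΔP = (V / 6.57)^(1/0.649) = (53/6.57)^1.541.
53/6.57 = 8.067; 8.067^1.541 ≈ 24.95 hPa.
P_c = 1012 − 24.95 = 987.05 ≈ 987 hPa.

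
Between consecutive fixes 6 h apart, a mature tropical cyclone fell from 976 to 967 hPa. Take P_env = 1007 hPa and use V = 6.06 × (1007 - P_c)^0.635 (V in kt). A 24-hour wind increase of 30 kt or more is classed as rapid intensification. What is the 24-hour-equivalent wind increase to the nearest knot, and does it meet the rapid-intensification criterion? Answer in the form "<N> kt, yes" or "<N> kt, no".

38 kt, yes

V₁: ΔP = 31, V ≈ 6.06 × 31^0.635 ≈ 53.64 kt.
V₂: ΔP = 40, V ≈ 6.06 × 40^0.635 ≈ 63.06 kt.
ΔV over 6 h = 9.42 kt → 24 h equivalent = 9.42 × 24/6 ≈ 37.68 kt.
38 kt ≥ 30 kt ⇒ rapid intensification.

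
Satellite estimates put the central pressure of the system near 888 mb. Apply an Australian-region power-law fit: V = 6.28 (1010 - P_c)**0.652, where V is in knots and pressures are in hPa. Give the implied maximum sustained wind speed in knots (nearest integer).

144 kt

ΔP = 1010 − 888 = 122 mb.
122^0.652 ≈ 22.925.
V ≈ 6.28 × 22.925 ≈ 144.0 kt.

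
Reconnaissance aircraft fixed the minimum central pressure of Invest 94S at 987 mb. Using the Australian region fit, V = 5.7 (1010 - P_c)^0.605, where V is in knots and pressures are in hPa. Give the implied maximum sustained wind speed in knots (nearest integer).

38 kt

ΔP = 1010 − 987 = 23 mb.
23^0.605 ≈ 6.666.
V ≈ 5.7 × 6.666 ≈ 38.0 kt.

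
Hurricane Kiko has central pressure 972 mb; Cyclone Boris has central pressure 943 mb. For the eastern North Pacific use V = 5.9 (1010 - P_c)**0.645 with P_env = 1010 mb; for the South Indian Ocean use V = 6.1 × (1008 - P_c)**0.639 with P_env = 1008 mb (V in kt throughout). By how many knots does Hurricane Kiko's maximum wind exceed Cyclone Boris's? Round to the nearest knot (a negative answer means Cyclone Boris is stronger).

-26 kt

Hurricane Kiko: ΔP = 38; V ≈ 5.9 × 38^0.645 ≈ 61.63 kt.
Cyclone Boris: ΔP = 65; V ≈ 6.1 × 65^0.639 ≈ 87.86 kt.
Difference ≈ 61.63 − 87.86 = -26.23 → -26 kt.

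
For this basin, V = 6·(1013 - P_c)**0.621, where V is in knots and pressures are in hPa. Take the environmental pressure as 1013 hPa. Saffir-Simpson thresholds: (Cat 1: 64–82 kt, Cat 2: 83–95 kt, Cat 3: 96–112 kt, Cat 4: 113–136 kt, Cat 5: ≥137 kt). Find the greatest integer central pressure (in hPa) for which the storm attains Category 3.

Category 3 begins at V = 96 kt.
Required ΔP = (96/6)^(1/0.621) = 16.000^1.610 ≈ 86.90 hPa.
P_c ≤ 1013 − 86.90 = 926.10, so the highest integer P_c is 926 hPa.

926 hPa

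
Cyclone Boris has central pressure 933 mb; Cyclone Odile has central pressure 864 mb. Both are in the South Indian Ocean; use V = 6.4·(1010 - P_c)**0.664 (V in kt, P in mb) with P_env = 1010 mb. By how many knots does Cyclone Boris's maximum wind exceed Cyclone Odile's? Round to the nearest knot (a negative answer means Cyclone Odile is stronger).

-61 kt

Cyclone Boris: ΔP = 77; V ≈ 6.4 × 77^0.664 ≈ 114.50 kt.
Cyclone Odile: ΔP = 146; V ≈ 6.4 × 146^0.664 ≈ 175.11 kt.
Difference ≈ 114.50 − 175.11 = -60.61 → -61 kt.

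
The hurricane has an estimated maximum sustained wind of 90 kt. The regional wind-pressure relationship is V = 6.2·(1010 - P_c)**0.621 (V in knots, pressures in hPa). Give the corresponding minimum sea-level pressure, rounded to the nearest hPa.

ΔP = (V / 6.2)^(1/0.621) = (90/6.2)^1.610.
90/6.2 = 14.516; 14.516^1.610 ≈ 74.29 hPa.
P_c = 1010 − 74.29 = 935.71 ≈ 936 hPa.

936 hPa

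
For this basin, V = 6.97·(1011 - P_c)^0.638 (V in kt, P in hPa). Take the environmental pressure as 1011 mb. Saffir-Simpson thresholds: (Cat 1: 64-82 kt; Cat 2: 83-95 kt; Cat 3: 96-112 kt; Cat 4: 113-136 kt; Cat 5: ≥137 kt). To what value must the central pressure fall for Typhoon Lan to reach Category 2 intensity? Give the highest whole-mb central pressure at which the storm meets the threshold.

Category 2 begins at V = 83 kt.
Required ΔP = (83/6.97)^(1/0.638) = 11.908^1.567 ≈ 48.56 mb.
P_c ≤ 1011 − 48.56 = 962.44, so the highest integer P_c is 962 mb.

962 mb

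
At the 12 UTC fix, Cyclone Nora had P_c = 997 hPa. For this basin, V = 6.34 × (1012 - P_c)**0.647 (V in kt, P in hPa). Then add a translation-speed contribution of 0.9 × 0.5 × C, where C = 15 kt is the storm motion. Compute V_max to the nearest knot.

ΔP = 1012 − 997 = 15 hPa.
15^0.647 ≈ 5.767.
V ≈ 6.34 × 5.767 ≈ 36.6 kt.
Translation term: 0.9 × 0.5 × 15 = 6.75 kt.
Corrected V ≈ 43.35 kt → 43 kt.

43 kt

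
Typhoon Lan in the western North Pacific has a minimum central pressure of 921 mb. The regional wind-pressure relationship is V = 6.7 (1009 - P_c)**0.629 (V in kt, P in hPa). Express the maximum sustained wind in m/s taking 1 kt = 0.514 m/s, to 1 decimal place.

57.6 m/s

ΔP = 1009 − 921 = 88 mb.
V ≈ 6.7 × 88^0.629 = 6.7 × 16.714 ≈ 111.984 kt.
111.984 × 0.514 ≈ 57.56 m/s → 57.6 m/s.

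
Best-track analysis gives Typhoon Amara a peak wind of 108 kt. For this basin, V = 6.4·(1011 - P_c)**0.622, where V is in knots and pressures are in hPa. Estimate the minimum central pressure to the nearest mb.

917 mb

ΔP = (V / 6.4)^(1/0.622) = (108/6.4)^1.608.
108/6.4 = 16.875; 16.875^1.608 ≈ 93.99 mb.
P_c = 1011 − 93.99 = 917.01 ≈ 917 mb.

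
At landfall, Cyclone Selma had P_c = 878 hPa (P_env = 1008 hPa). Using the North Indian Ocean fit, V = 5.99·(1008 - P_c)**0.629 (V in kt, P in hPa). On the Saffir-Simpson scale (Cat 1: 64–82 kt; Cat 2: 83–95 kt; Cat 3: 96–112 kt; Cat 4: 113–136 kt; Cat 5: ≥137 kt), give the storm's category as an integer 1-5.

4

ΔP = 1008 − 878 = 130 hPa.
V ≈ 5.99 × 130^0.629 = 5.99 × 21.36 ≈ 128 kt.
128 kt falls in the Category 4 band.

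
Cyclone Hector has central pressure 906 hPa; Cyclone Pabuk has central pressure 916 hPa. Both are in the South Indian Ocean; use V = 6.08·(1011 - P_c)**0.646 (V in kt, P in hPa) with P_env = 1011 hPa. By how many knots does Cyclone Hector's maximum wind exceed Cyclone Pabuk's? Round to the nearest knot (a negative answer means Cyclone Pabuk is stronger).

8 kt

Cyclone Hector: ΔP = 105; V ≈ 6.08 × 105^0.646 ≈ 122.91 kt.
Cyclone Pabuk: ΔP = 95; V ≈ 6.08 × 95^0.646 ≈ 115.22 kt.
Difference ≈ 122.91 − 115.22 = 7.69 → 8 kt.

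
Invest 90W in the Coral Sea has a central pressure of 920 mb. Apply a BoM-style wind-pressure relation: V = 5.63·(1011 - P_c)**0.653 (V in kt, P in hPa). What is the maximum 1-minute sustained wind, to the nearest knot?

107 kt

ΔP = 1011 − 920 = 91 mb.
91^0.653 ≈ 19.022.
V ≈ 5.63 × 19.022 ≈ 107.1 kt.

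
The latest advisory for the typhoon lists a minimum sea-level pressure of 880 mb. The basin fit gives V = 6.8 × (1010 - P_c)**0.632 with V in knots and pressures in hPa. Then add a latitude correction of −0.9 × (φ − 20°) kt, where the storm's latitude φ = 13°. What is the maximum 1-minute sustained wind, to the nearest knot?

154 kt

ΔP = 1010 − 880 = 130 mb.
130^0.632 ≈ 21.678.
V ≈ 6.8 × 21.678 ≈ 147.4 kt.
Latitude correction: −0.9 × (13 − 20) = 6.3 kt.
Corrected V ≈ 153.7 kt → 154 kt.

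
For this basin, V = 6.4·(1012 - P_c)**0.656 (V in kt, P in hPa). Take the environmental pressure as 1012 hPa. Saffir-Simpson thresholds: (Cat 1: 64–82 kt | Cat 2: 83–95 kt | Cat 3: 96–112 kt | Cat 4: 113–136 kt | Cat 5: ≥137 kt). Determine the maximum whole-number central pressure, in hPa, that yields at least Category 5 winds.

Category 5 begins at V = 137 kt.
Required ΔP = (137/6.4)^(1/0.656) = 21.406^1.524 ≈ 106.72 hPa.
P_c ≤ 1012 − 106.72 = 905.28, so the highest integer P_c is 905 hPa.

905 hPa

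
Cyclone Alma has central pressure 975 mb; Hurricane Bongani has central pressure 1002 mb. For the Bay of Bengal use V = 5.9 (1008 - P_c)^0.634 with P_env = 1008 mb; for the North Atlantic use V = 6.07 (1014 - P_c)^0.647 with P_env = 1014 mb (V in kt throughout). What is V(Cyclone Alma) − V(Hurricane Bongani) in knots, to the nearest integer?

24 kt

Cyclone Alma: ΔP = 33; V ≈ 5.9 × 33^0.634 ≈ 54.15 kt.
Hurricane Bongani: ΔP = 12; V ≈ 6.07 × 12^0.647 ≈ 30.30 kt.
Difference ≈ 54.15 − 30.30 = 23.85 → 24 kt.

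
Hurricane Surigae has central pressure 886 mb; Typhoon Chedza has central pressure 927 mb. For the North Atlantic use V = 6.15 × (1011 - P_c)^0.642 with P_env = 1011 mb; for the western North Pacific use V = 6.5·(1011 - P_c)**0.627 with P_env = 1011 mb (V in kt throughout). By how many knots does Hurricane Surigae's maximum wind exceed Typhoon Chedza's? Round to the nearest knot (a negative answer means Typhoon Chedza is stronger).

32 kt

Hurricane Surigae: ΔP = 125; V ≈ 6.15 × 125^0.642 ≈ 136.49 kt.
Typhoon Chedza: ΔP = 84; V ≈ 6.5 × 84^0.627 ≈ 104.58 kt.
Difference ≈ 136.49 − 104.58 = 31.91 → 32 kt.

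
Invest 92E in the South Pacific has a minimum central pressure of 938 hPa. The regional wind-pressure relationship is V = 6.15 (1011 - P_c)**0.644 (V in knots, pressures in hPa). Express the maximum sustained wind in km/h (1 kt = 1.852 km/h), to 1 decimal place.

ΔP = 1011 − 938 = 73 hPa.
V ≈ 6.15 × 73^0.644 = 6.15 × 15.848 ≈ 97.466 kt.
97.466 × 1.852 ≈ 180.51 km/h → 180.5 km/h.

180.5 km/h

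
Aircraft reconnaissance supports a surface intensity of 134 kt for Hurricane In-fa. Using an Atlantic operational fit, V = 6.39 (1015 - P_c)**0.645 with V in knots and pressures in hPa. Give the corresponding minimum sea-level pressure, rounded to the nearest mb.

ΔP = (V / 6.39)^(1/0.645) = (134/6.39)^1.550.
134/6.39 = 20.970; 20.970^1.550 ≈ 111.94 mb.
P_c = 1015 − 111.94 = 903.06 ≈ 903 mb.

903 mb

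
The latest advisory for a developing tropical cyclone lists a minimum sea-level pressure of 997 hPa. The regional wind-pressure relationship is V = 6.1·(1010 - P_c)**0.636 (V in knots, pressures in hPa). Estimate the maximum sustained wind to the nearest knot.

31 kt

ΔP = 1010 − 997 = 13 hPa.
13^0.636 ≈ 5.111.
V ≈ 6.1 × 5.111 ≈ 31.2 kt.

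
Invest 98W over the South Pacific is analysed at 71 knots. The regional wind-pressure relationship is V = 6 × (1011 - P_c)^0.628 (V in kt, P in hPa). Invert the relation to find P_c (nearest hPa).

960 hPa

ΔP = (V / 6)^(1/0.628) = (71/6)^1.592.
71/6 = 11.833; 11.833^1.592 ≈ 51.14 hPa.
P_c = 1011 − 51.14 = 959.86 ≈ 960 hPa.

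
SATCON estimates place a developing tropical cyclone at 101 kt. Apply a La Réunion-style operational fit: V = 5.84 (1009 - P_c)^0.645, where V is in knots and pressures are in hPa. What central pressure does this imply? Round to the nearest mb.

ΔP = (V / 5.84)^(1/0.645) = (101/5.84)^1.550.
101/5.84 = 17.295; 17.295^1.550 ≈ 83.03 mb.
P_c = 1009 − 83.03 = 925.97 ≈ 926 mb.

926 mb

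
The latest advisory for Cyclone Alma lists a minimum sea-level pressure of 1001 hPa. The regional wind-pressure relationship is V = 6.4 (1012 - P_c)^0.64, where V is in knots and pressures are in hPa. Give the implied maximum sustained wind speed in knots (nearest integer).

ΔP = 1012 − 1001 = 11 hPa.
11^0.64 ≈ 4.640.
V ≈ 6.4 × 4.640 ≈ 29.7 kt.

30 kt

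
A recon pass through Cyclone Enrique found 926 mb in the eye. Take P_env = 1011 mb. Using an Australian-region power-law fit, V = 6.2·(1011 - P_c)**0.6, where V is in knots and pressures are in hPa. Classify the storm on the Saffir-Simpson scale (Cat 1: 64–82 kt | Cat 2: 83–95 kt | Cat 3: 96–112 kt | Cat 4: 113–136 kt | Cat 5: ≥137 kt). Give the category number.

ΔP = 1011 − 926 = 85 mb.
V ≈ 6.2 × 85^0.6 = 6.2 × 14.38 ≈ 89 kt.
89 kt falls in the Category 2 band.

2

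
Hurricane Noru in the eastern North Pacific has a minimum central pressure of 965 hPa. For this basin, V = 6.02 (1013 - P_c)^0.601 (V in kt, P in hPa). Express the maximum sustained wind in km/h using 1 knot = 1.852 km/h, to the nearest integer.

114 km/h

ΔP = 1013 − 965 = 48 hPa.
V ≈ 6.02 × 48^0.601 = 6.02 × 10.243 ≈ 61.663 kt.
61.663 × 1.852 ≈ 114.20 km/h → 114 km/h.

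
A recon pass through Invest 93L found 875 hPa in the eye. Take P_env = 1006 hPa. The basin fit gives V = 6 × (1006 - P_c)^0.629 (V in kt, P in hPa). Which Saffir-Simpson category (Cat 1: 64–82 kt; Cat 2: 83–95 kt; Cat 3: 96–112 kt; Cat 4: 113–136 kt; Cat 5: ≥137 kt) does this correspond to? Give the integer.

4

ΔP = 1006 − 875 = 131 hPa.
V ≈ 6 × 131^0.629 = 6 × 21.47 ≈ 129 kt.
129 kt falls in the Category 4 band.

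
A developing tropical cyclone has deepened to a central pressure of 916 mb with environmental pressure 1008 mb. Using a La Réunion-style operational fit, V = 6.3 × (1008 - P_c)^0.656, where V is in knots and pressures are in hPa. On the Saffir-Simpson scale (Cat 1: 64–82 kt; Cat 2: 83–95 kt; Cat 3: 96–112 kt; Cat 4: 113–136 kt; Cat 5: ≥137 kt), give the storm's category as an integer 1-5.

ΔP = 1008 − 916 = 92 mb.
V ≈ 6.3 × 92^0.656 = 6.3 × 19.42 ≈ 122 kt.
122 kt falls in the Category 4 band.

4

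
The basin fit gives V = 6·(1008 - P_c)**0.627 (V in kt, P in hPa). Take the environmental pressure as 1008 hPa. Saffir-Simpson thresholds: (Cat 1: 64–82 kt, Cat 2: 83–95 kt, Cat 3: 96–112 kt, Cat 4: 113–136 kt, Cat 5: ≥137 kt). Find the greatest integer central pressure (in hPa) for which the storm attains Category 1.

Category 1 begins at V = 64 kt.
Required ΔP = (64/6)^(1/0.627) = 10.667^1.595 ≈ 43.61 hPa.
P_c ≤ 1008 − 43.61 = 964.39, so the highest integer P_c is 964 hPa.

964 hPa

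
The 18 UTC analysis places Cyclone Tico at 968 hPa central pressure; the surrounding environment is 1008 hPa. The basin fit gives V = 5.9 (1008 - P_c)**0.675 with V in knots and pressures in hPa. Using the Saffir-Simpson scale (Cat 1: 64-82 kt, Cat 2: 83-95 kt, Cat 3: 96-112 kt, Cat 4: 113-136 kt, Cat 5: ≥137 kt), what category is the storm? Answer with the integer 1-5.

ΔP = 1008 − 968 = 40 hPa.
V ≈ 5.9 × 40^0.675 = 5.9 × 12.06 ≈ 71 kt.
71 kt falls in the Category 1 band.

1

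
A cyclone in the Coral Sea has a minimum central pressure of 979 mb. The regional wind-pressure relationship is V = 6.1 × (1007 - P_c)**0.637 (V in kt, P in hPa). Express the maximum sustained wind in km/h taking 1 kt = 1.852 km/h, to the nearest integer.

94 km/h

ΔP = 1007 − 979 = 28 mb.
V ≈ 6.1 × 28^0.637 = 6.1 × 8.353 ≈ 50.953 kt.
50.953 × 1.852 ≈ 94.36 km/h → 94 km/h.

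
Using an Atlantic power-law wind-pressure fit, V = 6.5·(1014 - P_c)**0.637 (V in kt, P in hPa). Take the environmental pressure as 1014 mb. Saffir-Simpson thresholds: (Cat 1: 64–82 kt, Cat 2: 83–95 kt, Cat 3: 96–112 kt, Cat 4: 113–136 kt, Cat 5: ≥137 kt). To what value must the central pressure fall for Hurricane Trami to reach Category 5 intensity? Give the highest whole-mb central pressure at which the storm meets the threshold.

Category 5 begins at V = 137 kt.
Required ΔP = (137/6.5)^(1/0.637) = 21.077^1.570 ≈ 119.73 mb.
P_c ≤ 1014 − 119.73 = 894.27, so the highest integer P_c is 894 mb.

894 mb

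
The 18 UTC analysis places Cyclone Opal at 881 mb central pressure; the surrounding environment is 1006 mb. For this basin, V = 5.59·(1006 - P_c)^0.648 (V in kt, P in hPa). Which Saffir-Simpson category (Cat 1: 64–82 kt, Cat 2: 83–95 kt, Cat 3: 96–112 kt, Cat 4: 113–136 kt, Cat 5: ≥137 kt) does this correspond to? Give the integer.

ΔP = 1006 − 881 = 125 mb.
V ≈ 5.59 × 125^0.648 = 5.59 × 22.85 ≈ 128 kt.
128 kt falls in the Category 4 band.

4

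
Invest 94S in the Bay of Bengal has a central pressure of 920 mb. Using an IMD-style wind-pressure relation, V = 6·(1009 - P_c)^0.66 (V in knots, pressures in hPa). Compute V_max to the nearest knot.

116 kt

ΔP = 1009 − 920 = 89 mb.
89^0.66 ≈ 19.346.
V ≈ 6 × 19.346 ≈ 116.1 kt.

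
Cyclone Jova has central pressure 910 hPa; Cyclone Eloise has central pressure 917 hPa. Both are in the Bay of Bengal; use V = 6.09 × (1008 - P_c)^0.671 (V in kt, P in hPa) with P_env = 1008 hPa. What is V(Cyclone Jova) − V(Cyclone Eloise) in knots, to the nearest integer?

6 kt

Cyclone Jova: ΔP = 98; V ≈ 6.09 × 98^0.671 ≈ 132.05 kt.
Cyclone Eloise: ΔP = 91; V ≈ 6.09 × 91^0.671 ≈ 125.64 kt.
Difference ≈ 132.05 − 125.64 = 6.41 → 6 kt.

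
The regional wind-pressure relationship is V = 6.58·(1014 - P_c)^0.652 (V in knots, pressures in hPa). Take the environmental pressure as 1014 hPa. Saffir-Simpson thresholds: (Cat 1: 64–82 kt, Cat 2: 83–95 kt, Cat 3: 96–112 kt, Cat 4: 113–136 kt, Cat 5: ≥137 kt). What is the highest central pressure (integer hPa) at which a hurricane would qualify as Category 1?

981 hPa

Category 1 begins at V = 64 kt.
Required ΔP = (64/6.58)^(1/0.652) = 9.726^1.534 ≈ 32.75 hPa.
P_c ≤ 1014 − 32.75 = 981.25, so the highest integer P_c is 981 hPa.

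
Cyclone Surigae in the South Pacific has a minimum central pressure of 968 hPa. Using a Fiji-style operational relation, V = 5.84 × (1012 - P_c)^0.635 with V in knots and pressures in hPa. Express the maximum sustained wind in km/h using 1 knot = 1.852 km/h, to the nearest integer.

ΔP = 1012 − 968 = 44 hPa.
V ≈ 5.84 × 44^0.635 = 5.84 × 11.056 ≈ 64.566 kt.
64.566 × 1.852 ≈ 119.58 km/h → 120 km/h.

120 km/h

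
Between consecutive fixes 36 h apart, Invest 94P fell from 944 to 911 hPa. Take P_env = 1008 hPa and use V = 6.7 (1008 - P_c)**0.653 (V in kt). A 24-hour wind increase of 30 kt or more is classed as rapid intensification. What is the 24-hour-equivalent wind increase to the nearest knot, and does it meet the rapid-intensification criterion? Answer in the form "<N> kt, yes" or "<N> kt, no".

V₁: ΔP = 64, V ≈ 6.7 × 64^0.653 ≈ 101.28 kt.
V₂: ΔP = 97, V ≈ 6.7 × 97^0.653 ≈ 132.87 kt.
ΔV over 36 h = 31.59 kt → 24 h equivalent = 31.59 × 24/36 ≈ 21.06 kt.
21 kt < 30 kt ⇒ not rapid intensification.

21 kt, no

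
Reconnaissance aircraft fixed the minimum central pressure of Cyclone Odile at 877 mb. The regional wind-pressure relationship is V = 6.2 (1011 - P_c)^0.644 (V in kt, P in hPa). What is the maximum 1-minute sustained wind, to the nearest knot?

145 kt

ΔP = 1011 − 877 = 134 mb.
134^0.644 ≈ 23.434.
V ≈ 6.2 × 23.434 ≈ 145.3 kt.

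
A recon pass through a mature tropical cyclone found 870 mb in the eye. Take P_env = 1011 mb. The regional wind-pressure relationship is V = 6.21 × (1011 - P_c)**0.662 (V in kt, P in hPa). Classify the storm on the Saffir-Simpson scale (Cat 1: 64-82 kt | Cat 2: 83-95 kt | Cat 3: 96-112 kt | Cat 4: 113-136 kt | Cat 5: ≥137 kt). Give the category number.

5

ΔP = 1011 − 870 = 141 mb.
V ≈ 6.21 × 141^0.662 = 6.21 × 26.47 ≈ 164 kt.
164 kt falls in the Category 5 band.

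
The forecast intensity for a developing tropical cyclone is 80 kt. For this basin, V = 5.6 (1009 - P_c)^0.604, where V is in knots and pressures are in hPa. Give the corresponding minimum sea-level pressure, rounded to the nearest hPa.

927 hPa

ΔP = (V / 5.6)^(1/0.604) = (80/5.6)^1.656.
80/5.6 = 14.286; 14.286^1.656 ≈ 81.68 hPa.
P_c = 1009 − 81.68 = 927.32 ≈ 927 hPa.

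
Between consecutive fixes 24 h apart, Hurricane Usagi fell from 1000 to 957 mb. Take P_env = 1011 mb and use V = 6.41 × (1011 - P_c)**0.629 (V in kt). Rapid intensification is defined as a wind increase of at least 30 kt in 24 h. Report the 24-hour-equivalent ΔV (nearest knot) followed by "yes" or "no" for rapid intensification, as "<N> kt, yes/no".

50 kt, yes

V₁: ΔP = 11, V ≈ 6.41 × 11^0.629 ≈ 28.97 kt.
V₂: ΔP = 54, V ≈ 6.41 × 54^0.629 ≈ 78.80 kt.
ΔV over 24 h = 49.83 kt → 24 h equivalent = 49.83 × 24/24 ≈ 49.83 kt.
50 kt ≥ 30 kt ⇒ rapid intensification.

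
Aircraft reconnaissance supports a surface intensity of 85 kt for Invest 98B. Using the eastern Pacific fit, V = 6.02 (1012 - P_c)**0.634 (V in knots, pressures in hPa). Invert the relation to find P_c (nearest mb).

ΔP = (V / 6.02)^(1/0.634) = (85/6.02)^1.577.
85/6.02 = 14.120; 14.120^1.577 ≈ 65.10 mb.
P_c = 1012 − 65.10 = 946.90 ≈ 947 mb.

947 mb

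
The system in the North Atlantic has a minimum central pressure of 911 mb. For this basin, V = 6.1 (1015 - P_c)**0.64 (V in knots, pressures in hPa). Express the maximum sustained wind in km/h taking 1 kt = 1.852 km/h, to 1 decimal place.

ΔP = 1015 − 911 = 104 mb.
V ≈ 6.1 × 104^0.64 = 6.1 × 19.539 ≈ 119.188 kt.
119.188 × 1.852 ≈ 220.74 km/h → 220.7 km/h.

220.7 km/h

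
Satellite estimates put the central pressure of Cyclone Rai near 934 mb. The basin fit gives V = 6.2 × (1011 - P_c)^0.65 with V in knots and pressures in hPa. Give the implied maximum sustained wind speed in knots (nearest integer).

ΔP = 1011 − 934 = 77 mb.
77^0.65 ≈ 16.835.
V ≈ 6.2 × 16.835 ≈ 104.4 kt.

104 kt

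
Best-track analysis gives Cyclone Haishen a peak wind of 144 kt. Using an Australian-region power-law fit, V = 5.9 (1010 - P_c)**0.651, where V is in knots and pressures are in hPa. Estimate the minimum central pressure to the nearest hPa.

875 hPa

ΔP = (V / 5.9)^(1/0.651) = (144/5.9)^1.536.
144/5.9 = 24.407; 24.407^1.536 ≈ 135.32 hPa.
P_c = 1010 − 135.32 = 874.68 ≈ 875 hPa.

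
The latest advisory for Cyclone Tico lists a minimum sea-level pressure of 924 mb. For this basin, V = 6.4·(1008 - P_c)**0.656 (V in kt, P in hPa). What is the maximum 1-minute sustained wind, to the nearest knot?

ΔP = 1008 − 924 = 84 mb.
84^0.656 ≈ 18.295.
V ≈ 6.4 × 18.295 ≈ 117.1 kt.

117 kt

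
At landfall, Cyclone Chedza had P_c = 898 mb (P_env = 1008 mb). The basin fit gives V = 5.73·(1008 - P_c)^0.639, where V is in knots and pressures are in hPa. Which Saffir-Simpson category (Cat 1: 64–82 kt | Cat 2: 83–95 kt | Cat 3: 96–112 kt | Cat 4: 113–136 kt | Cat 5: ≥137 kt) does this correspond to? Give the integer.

4

ΔP = 1008 − 898 = 110 mb.
V ≈ 5.73 × 110^0.639 = 5.73 × 20.16 ≈ 116 kt.
116 kt falls in the Category 4 band.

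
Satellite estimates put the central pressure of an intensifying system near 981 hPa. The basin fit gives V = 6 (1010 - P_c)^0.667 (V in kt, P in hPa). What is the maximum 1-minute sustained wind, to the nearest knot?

ΔP = 1010 − 981 = 29 hPa.
29^0.667 ≈ 9.450.
V ≈ 6 × 9.450 ≈ 56.7 kt.

57 kt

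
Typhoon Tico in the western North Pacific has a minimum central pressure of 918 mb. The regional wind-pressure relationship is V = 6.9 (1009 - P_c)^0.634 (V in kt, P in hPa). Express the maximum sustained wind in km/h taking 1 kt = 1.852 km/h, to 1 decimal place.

ΔP = 1009 − 918 = 91 mb.
V ≈ 6.9 × 91^0.634 = 6.9 × 17.460 ≈ 120.471 kt.
120.471 × 1.852 ≈ 223.11 km/h → 223.1 km/h.

223.1 km/h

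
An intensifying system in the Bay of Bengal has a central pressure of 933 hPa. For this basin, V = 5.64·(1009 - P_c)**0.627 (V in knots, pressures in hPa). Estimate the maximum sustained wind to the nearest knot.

ΔP = 1009 − 933 = 76 hPa.
76^0.627 ≈ 15.110.
V ≈ 5.64 × 15.110 ≈ 85.2 kt.

85 kt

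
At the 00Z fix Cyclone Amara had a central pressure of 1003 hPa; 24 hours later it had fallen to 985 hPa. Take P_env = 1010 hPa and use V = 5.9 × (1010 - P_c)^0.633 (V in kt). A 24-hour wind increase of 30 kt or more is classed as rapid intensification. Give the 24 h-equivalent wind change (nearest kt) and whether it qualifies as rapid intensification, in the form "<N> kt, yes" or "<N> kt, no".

V₁: ΔP = 7, V ≈ 5.9 × 7^0.633 ≈ 20.22 kt.
V₂: ΔP = 25, V ≈ 5.9 × 25^0.633 ≈ 45.26 kt.
ΔV over 24 h = 25.04 kt → 24 h equivalent = 25.04 × 24/24 ≈ 25.04 kt.
25 kt < 30 kt ⇒ not rapid intensification.

25 kt, no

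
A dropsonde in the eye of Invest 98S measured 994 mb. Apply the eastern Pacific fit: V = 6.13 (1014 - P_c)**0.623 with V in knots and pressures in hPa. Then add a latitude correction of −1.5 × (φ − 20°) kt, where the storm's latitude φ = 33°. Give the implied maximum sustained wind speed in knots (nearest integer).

20 kt

ΔP = 1014 − 994 = 20 mb.
20^0.623 ≈ 6.465.
V ≈ 6.13 × 6.465 ≈ 39.6 kt.
Latitude correction: −1.5 × (33 − 20) = -19.5 kt.
Corrected V ≈ 20.1 kt → 20 kt.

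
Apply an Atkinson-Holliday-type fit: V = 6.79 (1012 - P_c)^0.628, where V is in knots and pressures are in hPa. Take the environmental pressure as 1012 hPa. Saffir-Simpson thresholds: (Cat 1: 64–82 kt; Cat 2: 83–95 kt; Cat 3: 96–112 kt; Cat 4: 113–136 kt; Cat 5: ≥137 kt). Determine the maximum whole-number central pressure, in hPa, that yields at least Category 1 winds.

Category 1 begins at V = 64 kt.
Required ΔP = (64/6.79)^(1/0.628) = 9.426^1.592 ≈ 35.60 hPa.
P_c ≤ 1012 − 35.60 = 976.40, so the highest integer P_c is 976 hPa.

976 hPa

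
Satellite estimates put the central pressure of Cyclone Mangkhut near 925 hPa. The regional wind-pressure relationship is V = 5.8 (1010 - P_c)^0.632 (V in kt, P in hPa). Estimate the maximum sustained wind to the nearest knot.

ΔP = 1010 − 925 = 85 hPa.
85^0.632 ≈ 16.573.
V ≈ 5.8 × 16.573 ≈ 96.1 kt.

96 kt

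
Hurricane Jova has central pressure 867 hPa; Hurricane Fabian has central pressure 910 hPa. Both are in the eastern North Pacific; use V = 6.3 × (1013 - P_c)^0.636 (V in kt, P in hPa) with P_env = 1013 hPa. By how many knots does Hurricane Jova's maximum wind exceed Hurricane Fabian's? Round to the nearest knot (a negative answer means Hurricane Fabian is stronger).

30 kt

Hurricane Jova: ΔP = 146; V ≈ 6.3 × 146^0.636 ≈ 149.92 kt.
Hurricane Fabian: ΔP = 103; V ≈ 6.3 × 103^0.636 ≈ 120.09 kt.
Difference ≈ 149.92 − 120.09 = 29.83 → 30 kt.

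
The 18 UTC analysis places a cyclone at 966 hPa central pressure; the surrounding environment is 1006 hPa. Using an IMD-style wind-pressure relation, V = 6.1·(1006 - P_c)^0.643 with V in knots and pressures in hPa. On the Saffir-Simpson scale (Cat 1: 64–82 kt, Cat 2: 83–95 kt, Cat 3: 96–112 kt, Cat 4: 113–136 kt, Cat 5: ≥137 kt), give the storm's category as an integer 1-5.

1

ΔP = 1006 − 966 = 40 hPa.
V ≈ 6.1 × 40^0.643 = 6.1 × 10.72 ≈ 65 kt.
65 kt falls in the Category 1 band.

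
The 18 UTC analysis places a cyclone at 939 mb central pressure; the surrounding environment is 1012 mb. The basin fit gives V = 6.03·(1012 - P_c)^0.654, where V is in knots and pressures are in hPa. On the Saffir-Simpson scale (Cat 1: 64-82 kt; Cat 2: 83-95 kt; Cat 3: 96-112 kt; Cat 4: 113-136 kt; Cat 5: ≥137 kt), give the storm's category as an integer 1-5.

3

ΔP = 1012 − 939 = 73 mb.
V ≈ 6.03 × 73^0.654 = 6.03 × 16.54 ≈ 100 kt.
100 kt falls in the Category 3 band.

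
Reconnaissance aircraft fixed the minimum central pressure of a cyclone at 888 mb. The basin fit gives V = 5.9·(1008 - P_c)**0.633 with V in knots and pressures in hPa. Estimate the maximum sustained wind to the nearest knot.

122 kt

ΔP = 1008 − 888 = 120 mb.
120^0.633 ≈ 20.707.
V ≈ 5.9 × 20.707 ≈ 122.2 kt.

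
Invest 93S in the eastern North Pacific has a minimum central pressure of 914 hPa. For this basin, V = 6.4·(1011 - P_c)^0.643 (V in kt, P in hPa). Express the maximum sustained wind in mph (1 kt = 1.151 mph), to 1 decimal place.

139.6 mph

ΔP = 1011 − 914 = 97 hPa.
V ≈ 6.4 × 97^0.643 = 6.4 × 18.945 ≈ 121.248 kt.
121.248 × 1.151 ≈ 139.56 mph → 139.6 mph.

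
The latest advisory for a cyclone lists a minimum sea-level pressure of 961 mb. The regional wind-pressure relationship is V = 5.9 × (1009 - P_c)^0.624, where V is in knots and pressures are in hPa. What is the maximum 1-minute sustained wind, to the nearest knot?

66 kt

ΔP = 1009 − 961 = 48 mb.
48^0.624 ≈ 11.197.
V ≈ 5.9 × 11.197 ≈ 66.1 kt.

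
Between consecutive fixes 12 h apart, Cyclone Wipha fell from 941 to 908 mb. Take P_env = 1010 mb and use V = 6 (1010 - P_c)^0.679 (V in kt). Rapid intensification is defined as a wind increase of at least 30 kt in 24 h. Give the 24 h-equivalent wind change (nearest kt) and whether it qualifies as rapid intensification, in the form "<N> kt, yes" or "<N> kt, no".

V₁: ΔP = 69, V ≈ 6 × 69^0.679 ≈ 106.35 kt.
V₂: ΔP = 102, V ≈ 6 × 102^0.679 ≈ 138.67 kt.
ΔV over 12 h = 32.32 kt → 24 h equivalent = 32.32 × 24/12 ≈ 64.64 kt.
65 kt ≥ 30 kt ⇒ rapid intensification.

65 kt, yes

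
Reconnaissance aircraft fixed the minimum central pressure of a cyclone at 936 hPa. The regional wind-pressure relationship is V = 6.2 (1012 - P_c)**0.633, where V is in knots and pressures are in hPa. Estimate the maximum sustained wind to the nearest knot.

96 kt

ΔP = 1012 − 936 = 76 hPa.
76^0.633 ≈ 15.508.
V ≈ 6.2 × 15.508 ≈ 96.1 kt.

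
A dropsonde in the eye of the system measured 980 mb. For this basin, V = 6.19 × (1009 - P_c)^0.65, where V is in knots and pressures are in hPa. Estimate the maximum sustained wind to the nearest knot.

55 kt

ΔP = 1009 − 980 = 29 mb.
29^0.65 ≈ 8.924.
V ≈ 6.19 × 8.924 ≈ 55.2 kt.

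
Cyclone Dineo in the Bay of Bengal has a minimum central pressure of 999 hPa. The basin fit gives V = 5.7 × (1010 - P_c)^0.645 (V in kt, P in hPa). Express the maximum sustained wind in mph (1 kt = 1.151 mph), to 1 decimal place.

30.8 mph

ΔP = 1010 − 999 = 11 hPa.
V ≈ 5.7 × 11^0.645 = 5.7 × 4.696 ≈ 26.765 kt.
26.765 × 1.151 ≈ 30.81 mph → 30.8 mph.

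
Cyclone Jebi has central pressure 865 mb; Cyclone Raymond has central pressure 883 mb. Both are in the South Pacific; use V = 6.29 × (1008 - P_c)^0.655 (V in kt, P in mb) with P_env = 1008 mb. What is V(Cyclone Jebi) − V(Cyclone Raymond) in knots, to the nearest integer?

14 kt

Cyclone Jebi: ΔP = 143; V ≈ 6.29 × 143^0.655 ≈ 162.33 kt.
Cyclone Raymond: ΔP = 125; V ≈ 6.29 × 125^0.655 ≈ 148.64 kt.
Difference ≈ 162.33 − 148.64 = 13.69 → 14 kt.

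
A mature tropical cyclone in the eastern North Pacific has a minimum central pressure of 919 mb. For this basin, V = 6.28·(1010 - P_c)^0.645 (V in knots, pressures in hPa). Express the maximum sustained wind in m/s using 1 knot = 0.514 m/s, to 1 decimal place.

59.2 m/s

ΔP = 1010 − 919 = 91 mb.
V ≈ 6.28 × 91^0.645 = 6.28 × 18.348 ≈ 115.224 kt.
115.224 × 0.514 ≈ 59.22 m/s → 59.2 m/s.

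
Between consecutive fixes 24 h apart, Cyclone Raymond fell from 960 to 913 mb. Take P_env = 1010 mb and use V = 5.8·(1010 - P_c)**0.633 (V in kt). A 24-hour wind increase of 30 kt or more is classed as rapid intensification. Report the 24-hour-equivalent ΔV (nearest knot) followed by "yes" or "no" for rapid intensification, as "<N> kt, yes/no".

36 kt, yes

V₁: ΔP = 50, V ≈ 5.8 × 50^0.633 ≈ 69.00 kt.
V₂: ΔP = 97, V ≈ 5.8 × 97^0.633 ≈ 104.97 kt.
ΔV over 24 h = 35.97 kt → 24 h equivalent = 35.97 × 24/24 ≈ 35.97 kt.
36 kt ≥ 30 kt ⇒ rapid intensification.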